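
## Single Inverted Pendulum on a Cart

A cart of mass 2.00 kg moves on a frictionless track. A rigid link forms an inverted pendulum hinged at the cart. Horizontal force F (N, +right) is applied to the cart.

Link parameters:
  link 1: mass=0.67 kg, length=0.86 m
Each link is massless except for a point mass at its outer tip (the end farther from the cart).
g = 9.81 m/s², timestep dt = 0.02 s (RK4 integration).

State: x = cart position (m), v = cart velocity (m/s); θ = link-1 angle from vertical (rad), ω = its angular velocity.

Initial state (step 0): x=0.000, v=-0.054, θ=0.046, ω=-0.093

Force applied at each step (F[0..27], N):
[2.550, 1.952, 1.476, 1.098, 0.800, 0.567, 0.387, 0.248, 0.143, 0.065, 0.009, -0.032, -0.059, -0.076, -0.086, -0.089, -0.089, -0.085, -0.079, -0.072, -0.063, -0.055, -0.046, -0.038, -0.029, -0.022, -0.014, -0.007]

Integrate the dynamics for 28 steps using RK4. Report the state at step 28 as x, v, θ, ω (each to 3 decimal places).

Answer: x=0.001, v=-0.007, θ=0.006, ω=-0.019

Derivation:
apply F[0]=+2.550 → step 1: x=-0.001, v=-0.031, θ=0.044, ω=-0.109
apply F[1]=+1.952 → step 2: x=-0.001, v=-0.015, θ=0.042, ω=-0.119
apply F[2]=+1.476 → step 3: x=-0.001, v=-0.003, θ=0.039, ω=-0.123
apply F[3]=+1.098 → step 4: x=-0.001, v=0.006, θ=0.037, ω=-0.125
apply F[4]=+0.800 → step 5: x=-0.001, v=0.011, θ=0.034, ω=-0.123
apply F[5]=+0.567 → step 6: x=-0.001, v=0.015, θ=0.032, ω=-0.119
apply F[6]=+0.387 → step 7: x=-0.001, v=0.017, θ=0.030, ω=-0.115
apply F[7]=+0.248 → step 8: x=-0.000, v=0.017, θ=0.027, ω=-0.109
apply F[8]=+0.143 → step 9: x=-0.000, v=0.017, θ=0.025, ω=-0.103
apply F[9]=+0.065 → step 10: x=0.000, v=0.016, θ=0.023, ω=-0.096
apply F[10]=+0.009 → step 11: x=0.001, v=0.015, θ=0.021, ω=-0.089
apply F[11]=-0.032 → step 12: x=0.001, v=0.013, θ=0.020, ω=-0.083
apply F[12]=-0.059 → step 13: x=0.001, v=0.011, θ=0.018, ω=-0.076
apply F[13]=-0.076 → step 14: x=0.001, v=0.009, θ=0.017, ω=-0.070
apply F[14]=-0.086 → step 15: x=0.002, v=0.008, θ=0.015, ω=-0.064
apply F[15]=-0.089 → step 16: x=0.002, v=0.006, θ=0.014, ω=-0.059
apply F[16]=-0.089 → step 17: x=0.002, v=0.004, θ=0.013, ω=-0.053
apply F[17]=-0.085 → step 18: x=0.002, v=0.002, θ=0.012, ω=-0.049
apply F[18]=-0.079 → step 19: x=0.002, v=0.001, θ=0.011, ω=-0.044
apply F[19]=-0.072 → step 20: x=0.002, v=-0.001, θ=0.010, ω=-0.040
apply F[20]=-0.063 → step 21: x=0.002, v=-0.002, θ=0.009, ω=-0.037
apply F[21]=-0.055 → step 22: x=0.002, v=-0.003, θ=0.009, ω=-0.033
apply F[22]=-0.046 → step 23: x=0.002, v=-0.004, θ=0.008, ω=-0.030
apply F[23]=-0.038 → step 24: x=0.002, v=-0.005, θ=0.007, ω=-0.027
apply F[24]=-0.029 → step 25: x=0.001, v=-0.006, θ=0.007, ω=-0.025
apply F[25]=-0.022 → step 26: x=0.001, v=-0.006, θ=0.006, ω=-0.022
apply F[26]=-0.014 → step 27: x=0.001, v=-0.007, θ=0.006, ω=-0.020
apply F[27]=-0.007 → step 28: x=0.001, v=-0.007, θ=0.006, ω=-0.019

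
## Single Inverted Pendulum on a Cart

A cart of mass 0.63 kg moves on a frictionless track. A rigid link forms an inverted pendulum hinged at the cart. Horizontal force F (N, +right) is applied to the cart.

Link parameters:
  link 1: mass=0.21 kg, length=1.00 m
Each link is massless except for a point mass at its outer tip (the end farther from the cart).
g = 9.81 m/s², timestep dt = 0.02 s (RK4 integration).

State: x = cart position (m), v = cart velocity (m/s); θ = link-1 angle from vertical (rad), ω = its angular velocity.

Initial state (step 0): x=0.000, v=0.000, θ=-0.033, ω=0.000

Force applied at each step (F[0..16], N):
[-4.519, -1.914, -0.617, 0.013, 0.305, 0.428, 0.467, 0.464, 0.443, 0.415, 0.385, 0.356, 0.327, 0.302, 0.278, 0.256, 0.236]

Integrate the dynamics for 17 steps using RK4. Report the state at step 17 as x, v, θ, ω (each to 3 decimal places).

apply F[0]=-4.519 → step 1: x=-0.001, v=-0.141, θ=-0.032, ω=0.135
apply F[1]=-1.914 → step 2: x=-0.005, v=-0.200, θ=-0.028, ω=0.188
apply F[2]=-0.617 → step 3: x=-0.009, v=-0.218, θ=-0.025, ω=0.200
apply F[3]=+0.013 → step 4: x=-0.013, v=-0.216, θ=-0.021, ω=0.194
apply F[4]=+0.305 → step 5: x=-0.018, v=-0.205, θ=-0.017, ω=0.179
apply F[5]=+0.428 → step 6: x=-0.022, v=-0.191, θ=-0.013, ω=0.162
apply F[6]=+0.467 → step 7: x=-0.025, v=-0.175, θ=-0.010, ω=0.144
apply F[7]=+0.464 → step 8: x=-0.029, v=-0.160, θ=-0.008, ω=0.127
apply F[8]=+0.443 → step 9: x=-0.032, v=-0.145, θ=-0.005, ω=0.111
apply F[9]=+0.415 → step 10: x=-0.034, v=-0.132, θ=-0.003, ω=0.097
apply F[10]=+0.385 → step 11: x=-0.037, v=-0.119, θ=-0.001, ω=0.084
apply F[11]=+0.356 → step 12: x=-0.039, v=-0.108, θ=0.000, ω=0.073
apply F[12]=+0.327 → step 13: x=-0.041, v=-0.098, θ=0.001, ω=0.062
apply F[13]=+0.302 → step 14: x=-0.043, v=-0.088, θ=0.003, ω=0.053
apply F[14]=+0.278 → step 15: x=-0.045, v=-0.080, θ=0.004, ω=0.045
apply F[15]=+0.256 → step 16: x=-0.046, v=-0.072, θ=0.004, ω=0.038
apply F[16]=+0.236 → step 17: x=-0.048, v=-0.065, θ=0.005, ω=0.032

Answer: x=-0.048, v=-0.065, θ=0.005, ω=0.032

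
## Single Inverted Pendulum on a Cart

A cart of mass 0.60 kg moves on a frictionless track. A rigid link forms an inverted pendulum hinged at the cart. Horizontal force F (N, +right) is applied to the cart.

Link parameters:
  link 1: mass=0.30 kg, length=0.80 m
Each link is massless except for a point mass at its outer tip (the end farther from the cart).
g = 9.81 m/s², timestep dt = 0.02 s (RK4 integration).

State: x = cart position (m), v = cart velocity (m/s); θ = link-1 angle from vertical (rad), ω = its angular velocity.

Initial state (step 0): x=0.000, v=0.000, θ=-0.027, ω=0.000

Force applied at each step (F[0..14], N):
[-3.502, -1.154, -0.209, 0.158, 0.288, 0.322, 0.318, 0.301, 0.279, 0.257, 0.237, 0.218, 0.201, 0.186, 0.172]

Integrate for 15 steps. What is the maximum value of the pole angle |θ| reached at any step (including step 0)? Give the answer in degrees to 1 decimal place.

apply F[0]=-3.502 → step 1: x=-0.001, v=-0.114, θ=-0.026, ω=0.136
apply F[1]=-1.154 → step 2: x=-0.004, v=-0.150, θ=-0.023, ω=0.175
apply F[2]=-0.209 → step 3: x=-0.007, v=-0.155, θ=-0.019, ω=0.176
apply F[3]=+0.158 → step 4: x=-0.010, v=-0.148, θ=-0.016, ω=0.163
apply F[4]=+0.288 → step 5: x=-0.013, v=-0.137, θ=-0.013, ω=0.146
apply F[5]=+0.322 → step 6: x=-0.015, v=-0.125, θ=-0.010, ω=0.129
apply F[6]=+0.318 → step 7: x=-0.018, v=-0.114, θ=-0.007, ω=0.112
apply F[7]=+0.301 → step 8: x=-0.020, v=-0.103, θ=-0.005, ω=0.097
apply F[8]=+0.279 → step 9: x=-0.022, v=-0.094, θ=-0.003, ω=0.084
apply F[9]=+0.257 → step 10: x=-0.024, v=-0.085, θ=-0.002, ω=0.073
apply F[10]=+0.237 → step 11: x=-0.025, v=-0.077, θ=-0.001, ω=0.062
apply F[11]=+0.218 → step 12: x=-0.027, v=-0.069, θ=0.001, ω=0.053
apply F[12]=+0.201 → step 13: x=-0.028, v=-0.063, θ=0.002, ω=0.045
apply F[13]=+0.186 → step 14: x=-0.029, v=-0.057, θ=0.002, ω=0.038
apply F[14]=+0.172 → step 15: x=-0.030, v=-0.051, θ=0.003, ω=0.032
Max |angle| over trajectory = 0.027 rad = 1.5°.

Answer: 1.5°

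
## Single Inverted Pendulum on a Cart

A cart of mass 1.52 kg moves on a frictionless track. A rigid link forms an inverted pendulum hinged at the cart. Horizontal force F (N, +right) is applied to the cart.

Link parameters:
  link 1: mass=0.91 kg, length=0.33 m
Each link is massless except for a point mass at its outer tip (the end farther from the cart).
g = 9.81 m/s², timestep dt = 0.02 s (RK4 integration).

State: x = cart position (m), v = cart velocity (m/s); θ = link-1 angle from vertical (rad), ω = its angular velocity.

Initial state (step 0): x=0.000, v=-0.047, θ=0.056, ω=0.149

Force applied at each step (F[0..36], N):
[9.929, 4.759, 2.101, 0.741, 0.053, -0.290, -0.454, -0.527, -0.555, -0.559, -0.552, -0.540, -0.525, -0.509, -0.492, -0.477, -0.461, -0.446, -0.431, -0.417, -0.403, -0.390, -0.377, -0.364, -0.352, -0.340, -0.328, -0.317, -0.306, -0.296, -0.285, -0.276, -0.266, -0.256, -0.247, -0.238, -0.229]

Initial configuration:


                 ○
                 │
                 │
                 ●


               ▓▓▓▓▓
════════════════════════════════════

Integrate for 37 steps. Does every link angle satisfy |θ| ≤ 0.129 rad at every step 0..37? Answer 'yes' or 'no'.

Answer: yes

Derivation:
apply F[0]=+9.929 → step 1: x=0.000, v=0.077, θ=0.056, ω=-0.192
apply F[1]=+4.759 → step 2: x=0.002, v=0.133, θ=0.050, ω=-0.331
apply F[2]=+2.101 → step 3: x=0.005, v=0.155, θ=0.043, ω=-0.370
apply F[3]=+0.741 → step 4: x=0.008, v=0.160, θ=0.036, ω=-0.362
apply F[4]=+0.053 → step 5: x=0.012, v=0.157, θ=0.029, ω=-0.333
apply F[5]=-0.290 → step 6: x=0.015, v=0.150, θ=0.023, ω=-0.297
apply F[6]=-0.454 → step 7: x=0.018, v=0.142, θ=0.017, ω=-0.260
apply F[7]=-0.527 → step 8: x=0.020, v=0.133, θ=0.012, ω=-0.225
apply F[8]=-0.555 → step 9: x=0.023, v=0.125, θ=0.008, ω=-0.193
apply F[9]=-0.559 → step 10: x=0.025, v=0.117, θ=0.005, ω=-0.165
apply F[10]=-0.552 → step 11: x=0.028, v=0.109, θ=0.002, ω=-0.140
apply F[11]=-0.540 → step 12: x=0.030, v=0.102, θ=-0.001, ω=-0.118
apply F[12]=-0.525 → step 13: x=0.032, v=0.095, θ=-0.003, ω=-0.099
apply F[13]=-0.509 → step 14: x=0.034, v=0.089, θ=-0.005, ω=-0.082
apply F[14]=-0.492 → step 15: x=0.035, v=0.083, θ=-0.006, ω=-0.068
apply F[15]=-0.477 → step 16: x=0.037, v=0.078, θ=-0.008, ω=-0.056
apply F[16]=-0.461 → step 17: x=0.038, v=0.073, θ=-0.009, ω=-0.045
apply F[17]=-0.446 → step 18: x=0.040, v=0.068, θ=-0.009, ω=-0.036
apply F[18]=-0.431 → step 19: x=0.041, v=0.063, θ=-0.010, ω=-0.028
apply F[19]=-0.417 → step 20: x=0.042, v=0.059, θ=-0.011, ω=-0.021
apply F[20]=-0.403 → step 21: x=0.043, v=0.055, θ=-0.011, ω=-0.016
apply F[21]=-0.390 → step 22: x=0.045, v=0.051, θ=-0.011, ω=-0.011
apply F[22]=-0.377 → step 23: x=0.046, v=0.048, θ=-0.011, ω=-0.006
apply F[23]=-0.364 → step 24: x=0.046, v=0.044, θ=-0.012, ω=-0.003
apply F[24]=-0.352 → step 25: x=0.047, v=0.041, θ=-0.012, ω=0.000
apply F[25]=-0.340 → step 26: x=0.048, v=0.038, θ=-0.012, ω=0.003
apply F[26]=-0.328 → step 27: x=0.049, v=0.035, θ=-0.011, ω=0.005
apply F[27]=-0.317 → step 28: x=0.050, v=0.032, θ=-0.011, ω=0.007
apply F[28]=-0.306 → step 29: x=0.050, v=0.029, θ=-0.011, ω=0.008
apply F[29]=-0.296 → step 30: x=0.051, v=0.027, θ=-0.011, ω=0.010
apply F[30]=-0.285 → step 31: x=0.051, v=0.024, θ=-0.011, ω=0.011
apply F[31]=-0.276 → step 32: x=0.052, v=0.022, θ=-0.011, ω=0.011
apply F[32]=-0.266 → step 33: x=0.052, v=0.020, θ=-0.010, ω=0.012
apply F[33]=-0.256 → step 34: x=0.052, v=0.017, θ=-0.010, ω=0.013
apply F[34]=-0.247 → step 35: x=0.053, v=0.015, θ=-0.010, ω=0.013
apply F[35]=-0.238 → step 36: x=0.053, v=0.013, θ=-0.010, ω=0.013
apply F[36]=-0.229 → step 37: x=0.053, v=0.012, θ=-0.009, ω=0.014
Max |angle| over trajectory = 0.056 rad; bound = 0.129 → within bound.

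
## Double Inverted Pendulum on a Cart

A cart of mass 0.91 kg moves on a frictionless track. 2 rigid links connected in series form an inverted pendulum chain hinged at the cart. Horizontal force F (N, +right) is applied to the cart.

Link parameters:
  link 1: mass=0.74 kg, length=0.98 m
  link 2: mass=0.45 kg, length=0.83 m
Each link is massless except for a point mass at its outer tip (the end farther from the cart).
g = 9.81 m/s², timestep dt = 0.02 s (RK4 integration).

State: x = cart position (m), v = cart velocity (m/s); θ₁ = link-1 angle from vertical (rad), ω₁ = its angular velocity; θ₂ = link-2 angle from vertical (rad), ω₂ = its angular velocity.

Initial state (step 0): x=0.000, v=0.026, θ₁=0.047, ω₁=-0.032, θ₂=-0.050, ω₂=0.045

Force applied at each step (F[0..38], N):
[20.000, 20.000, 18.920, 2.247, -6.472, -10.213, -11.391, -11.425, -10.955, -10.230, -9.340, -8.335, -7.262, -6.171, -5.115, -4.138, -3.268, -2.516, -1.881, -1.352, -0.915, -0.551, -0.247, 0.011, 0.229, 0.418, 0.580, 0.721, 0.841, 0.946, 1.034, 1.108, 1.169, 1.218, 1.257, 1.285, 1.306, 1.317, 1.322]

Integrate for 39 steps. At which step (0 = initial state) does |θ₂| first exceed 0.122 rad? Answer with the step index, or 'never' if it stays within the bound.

apply F[0]=+20.000 → step 1: x=0.005, v=0.453, θ₁=0.042, ω₁=-0.446, θ₂=-0.049, ω₂=0.006
apply F[1]=+20.000 → step 2: x=0.018, v=0.883, θ₁=0.029, ω₁=-0.866, θ₂=-0.050, ω₂=-0.028
apply F[2]=+18.920 → step 3: x=0.040, v=1.294, θ₁=0.008, ω₁=-1.274, θ₂=-0.051, ω₂=-0.052
apply F[3]=+2.247 → step 4: x=0.066, v=1.345, θ₁=-0.018, ω₁=-1.322, θ₂=-0.052, ω₂=-0.067
apply F[4]=-6.472 → step 5: x=0.092, v=1.209, θ₁=-0.043, ω₁=-1.188, θ₂=-0.053, ω₂=-0.074
apply F[5]=-10.213 → step 6: x=0.114, v=0.998, θ₁=-0.065, ω₁=-0.983, θ₂=-0.055, ω₂=-0.073
apply F[6]=-11.391 → step 7: x=0.132, v=0.767, θ₁=-0.082, ω₁=-0.765, θ₂=-0.056, ω₂=-0.066
apply F[7]=-11.425 → step 8: x=0.145, v=0.540, θ₁=-0.096, ω₁=-0.557, θ₂=-0.057, ω₂=-0.053
apply F[8]=-10.955 → step 9: x=0.153, v=0.327, θ₁=-0.105, ω₁=-0.366, θ₂=-0.058, ω₂=-0.035
apply F[9]=-10.230 → step 10: x=0.158, v=0.132, θ₁=-0.110, ω₁=-0.197, θ₂=-0.059, ω₂=-0.015
apply F[10]=-9.340 → step 11: x=0.159, v=-0.042, θ₁=-0.113, ω₁=-0.050, θ₂=-0.059, ω₂=0.007
apply F[11]=-8.335 → step 12: x=0.156, v=-0.194, θ₁=-0.113, ω₁=0.074, θ₂=-0.058, ω₂=0.029
apply F[12]=-7.262 → step 13: x=0.151, v=-0.323, θ₁=-0.110, ω₁=0.176, θ₂=-0.058, ω₂=0.051
apply F[13]=-6.171 → step 14: x=0.144, v=-0.430, θ₁=-0.106, ω₁=0.256, θ₂=-0.056, ω₂=0.071
apply F[14]=-5.115 → step 15: x=0.134, v=-0.515, θ₁=-0.100, ω₁=0.316, θ₂=-0.055, ω₂=0.090
apply F[15]=-4.138 → step 16: x=0.123, v=-0.581, θ₁=-0.093, ω₁=0.358, θ₂=-0.053, ω₂=0.107
apply F[16]=-3.268 → step 17: x=0.111, v=-0.629, θ₁=-0.086, ω₁=0.385, θ₂=-0.050, ω₂=0.121
apply F[17]=-2.516 → step 18: x=0.098, v=-0.664, θ₁=-0.078, ω₁=0.400, θ₂=-0.048, ω₂=0.134
apply F[18]=-1.881 → step 19: x=0.085, v=-0.686, θ₁=-0.070, ω₁=0.405, θ₂=-0.045, ω₂=0.144
apply F[19]=-1.352 → step 20: x=0.071, v=-0.699, θ₁=-0.062, ω₁=0.402, θ₂=-0.042, ω₂=0.152
apply F[20]=-0.915 → step 21: x=0.057, v=-0.705, θ₁=-0.054, ω₁=0.394, θ₂=-0.039, ω₂=0.159
apply F[21]=-0.551 → step 22: x=0.043, v=-0.704, θ₁=-0.046, ω₁=0.382, θ₂=-0.036, ω₂=0.164
apply F[22]=-0.247 → step 23: x=0.029, v=-0.699, θ₁=-0.039, ω₁=0.367, θ₂=-0.032, ω₂=0.167
apply F[23]=+0.011 → step 24: x=0.015, v=-0.690, θ₁=-0.032, ω₁=0.350, θ₂=-0.029, ω₂=0.169
apply F[24]=+0.229 → step 25: x=0.001, v=-0.678, θ₁=-0.025, ω₁=0.332, θ₂=-0.026, ω₂=0.169
apply F[25]=+0.418 → step 26: x=-0.012, v=-0.663, θ₁=-0.018, ω₁=0.313, θ₂=-0.022, ω₂=0.168
apply F[26]=+0.580 → step 27: x=-0.025, v=-0.646, θ₁=-0.012, ω₁=0.294, θ₂=-0.019, ω₂=0.166
apply F[27]=+0.721 → step 28: x=-0.038, v=-0.628, θ₁=-0.007, ω₁=0.274, θ₂=-0.016, ω₂=0.163
apply F[28]=+0.841 → step 29: x=-0.050, v=-0.609, θ₁=-0.001, ω₁=0.255, θ₂=-0.013, ω₂=0.159
apply F[29]=+0.946 → step 30: x=-0.062, v=-0.588, θ₁=0.003, ω₁=0.235, θ₂=-0.009, ω₂=0.155
apply F[30]=+1.034 → step 31: x=-0.074, v=-0.567, θ₁=0.008, ω₁=0.216, θ₂=-0.006, ω₂=0.149
apply F[31]=+1.108 → step 32: x=-0.085, v=-0.545, θ₁=0.012, ω₁=0.198, θ₂=-0.003, ω₂=0.144
apply F[32]=+1.169 → step 33: x=-0.096, v=-0.523, θ₁=0.016, ω₁=0.180, θ₂=-0.001, ω₂=0.138
apply F[33]=+1.218 → step 34: x=-0.106, v=-0.501, θ₁=0.019, ω₁=0.163, θ₂=0.002, ω₂=0.131
apply F[34]=+1.257 → step 35: x=-0.116, v=-0.479, θ₁=0.022, ω₁=0.147, θ₂=0.005, ω₂=0.124
apply F[35]=+1.285 → step 36: x=-0.125, v=-0.456, θ₁=0.025, ω₁=0.131, θ₂=0.007, ω₂=0.118
apply F[36]=+1.306 → step 37: x=-0.134, v=-0.435, θ₁=0.028, ω₁=0.116, θ₂=0.009, ω₂=0.111
apply F[37]=+1.317 → step 38: x=-0.143, v=-0.413, θ₁=0.030, ω₁=0.102, θ₂=0.011, ω₂=0.104
apply F[38]=+1.322 → step 39: x=-0.151, v=-0.392, θ₁=0.032, ω₁=0.089, θ₂=0.013, ω₂=0.097
max |θ₂| = 0.059 ≤ 0.122 over all 40 states.

Answer: never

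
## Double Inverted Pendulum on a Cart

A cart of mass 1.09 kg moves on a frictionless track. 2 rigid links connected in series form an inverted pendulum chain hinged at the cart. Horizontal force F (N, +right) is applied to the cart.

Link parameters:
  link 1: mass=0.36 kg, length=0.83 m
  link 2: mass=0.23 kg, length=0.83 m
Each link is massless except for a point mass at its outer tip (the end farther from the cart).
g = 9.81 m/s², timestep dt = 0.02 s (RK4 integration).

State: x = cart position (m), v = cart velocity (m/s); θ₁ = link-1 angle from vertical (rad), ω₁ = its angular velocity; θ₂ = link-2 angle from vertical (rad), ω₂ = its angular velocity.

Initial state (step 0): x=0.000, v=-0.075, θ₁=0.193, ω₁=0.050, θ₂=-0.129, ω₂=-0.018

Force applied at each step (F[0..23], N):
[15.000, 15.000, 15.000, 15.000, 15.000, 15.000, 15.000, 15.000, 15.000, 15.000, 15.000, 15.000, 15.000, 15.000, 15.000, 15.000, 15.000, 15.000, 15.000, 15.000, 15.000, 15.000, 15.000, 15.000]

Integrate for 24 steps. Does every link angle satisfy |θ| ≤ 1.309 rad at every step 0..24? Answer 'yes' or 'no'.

apply F[0]=+15.000 → step 1: x=0.001, v=0.177, θ₁=0.192, ω₁=-0.150, θ₂=-0.131, ω₂=-0.160
apply F[1]=+15.000 → step 2: x=0.007, v=0.429, θ₁=0.187, ω₁=-0.352, θ₂=-0.135, ω₂=-0.300
apply F[2]=+15.000 → step 3: x=0.018, v=0.683, θ₁=0.178, ω₁=-0.559, θ₂=-0.143, ω₂=-0.438
apply F[3]=+15.000 → step 4: x=0.034, v=0.938, θ₁=0.165, ω₁=-0.773, θ₂=-0.153, ω₂=-0.571
apply F[4]=+15.000 → step 5: x=0.056, v=1.196, θ₁=0.147, ω₁=-0.998, θ₂=-0.166, ω₂=-0.696
apply F[5]=+15.000 → step 6: x=0.082, v=1.457, θ₁=0.125, ω₁=-1.235, θ₂=-0.181, ω₂=-0.813
apply F[6]=+15.000 → step 7: x=0.114, v=1.721, θ₁=0.097, ω₁=-1.488, θ₂=-0.198, ω₂=-0.918
apply F[7]=+15.000 → step 8: x=0.151, v=1.989, θ₁=0.065, ω₁=-1.760, θ₂=-0.217, ω₂=-1.007
apply F[8]=+15.000 → step 9: x=0.194, v=2.261, θ₁=0.027, ω₁=-2.051, θ₂=-0.238, ω₂=-1.080
apply F[9]=+15.000 → step 10: x=0.242, v=2.536, θ₁=-0.017, ω₁=-2.364, θ₂=-0.260, ω₂=-1.132
apply F[10]=+15.000 → step 11: x=0.295, v=2.813, θ₁=-0.068, ω₁=-2.697, θ₂=-0.283, ω₂=-1.162
apply F[11]=+15.000 → step 12: x=0.354, v=3.089, θ₁=-0.125, ω₁=-3.050, θ₂=-0.307, ω₂=-1.171
apply F[12]=+15.000 → step 13: x=0.419, v=3.362, θ₁=-0.190, ω₁=-3.416, θ₂=-0.330, ω₂=-1.162
apply F[13]=+15.000 → step 14: x=0.489, v=3.626, θ₁=-0.262, ω₁=-3.788, θ₂=-0.353, ω₂=-1.142
apply F[14]=+15.000 → step 15: x=0.564, v=3.875, θ₁=-0.341, ω₁=-4.154, θ₂=-0.376, ω₂=-1.123
apply F[15]=+15.000 → step 16: x=0.643, v=4.105, θ₁=-0.428, ω₁=-4.499, θ₂=-0.398, ω₂=-1.122
apply F[16]=+15.000 → step 17: x=0.728, v=4.309, θ₁=-0.521, ω₁=-4.811, θ₂=-0.421, ω₂=-1.160
apply F[17]=+15.000 → step 18: x=0.816, v=4.485, θ₁=-0.620, ω₁=-5.079, θ₂=-0.445, ω₂=-1.252
apply F[18]=+15.000 → step 19: x=0.907, v=4.630, θ₁=-0.724, ω₁=-5.299, θ₂=-0.471, ω₂=-1.414
apply F[19]=+15.000 → step 20: x=1.001, v=4.747, θ₁=-0.832, ω₁=-5.472, θ₂=-0.502, ω₂=-1.651
apply F[20]=+15.000 → step 21: x=1.097, v=4.838, θ₁=-0.943, ω₁=-5.602, θ₂=-0.538, ω₂=-1.962
apply F[21]=+15.000 → step 22: x=1.194, v=4.906, θ₁=-1.056, ω₁=-5.695, θ₂=-0.581, ω₂=-2.345
apply F[22]=+15.000 → step 23: x=1.293, v=4.955, θ₁=-1.170, ω₁=-5.755, θ₂=-0.632, ω₂=-2.794
apply F[23]=+15.000 → step 24: x=1.392, v=4.986, θ₁=-1.286, ω₁=-5.784, θ₂=-0.693, ω₂=-3.301
Max |angle| over trajectory = 1.286 rad; bound = 1.309 → within bound.

Answer: yes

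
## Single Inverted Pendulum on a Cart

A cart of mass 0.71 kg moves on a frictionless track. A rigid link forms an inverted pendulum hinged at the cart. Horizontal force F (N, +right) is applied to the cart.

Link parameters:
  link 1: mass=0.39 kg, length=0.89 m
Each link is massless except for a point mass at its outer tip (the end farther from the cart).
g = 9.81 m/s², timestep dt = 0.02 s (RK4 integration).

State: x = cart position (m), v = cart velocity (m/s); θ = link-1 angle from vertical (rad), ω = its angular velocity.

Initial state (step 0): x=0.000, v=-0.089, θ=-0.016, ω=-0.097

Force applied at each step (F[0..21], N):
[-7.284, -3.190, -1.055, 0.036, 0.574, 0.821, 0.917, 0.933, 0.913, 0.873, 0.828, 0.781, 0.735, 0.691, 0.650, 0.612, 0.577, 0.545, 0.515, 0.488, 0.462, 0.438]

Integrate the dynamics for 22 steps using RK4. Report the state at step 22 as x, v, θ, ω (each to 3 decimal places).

Answer: x=-0.110, v=-0.100, θ=0.028, ω=-0.012

Derivation:
apply F[0]=-7.284 → step 1: x=-0.004, v=-0.292, θ=-0.016, ω=0.128
apply F[1]=-3.190 → step 2: x=-0.011, v=-0.381, θ=-0.012, ω=0.224
apply F[2]=-1.055 → step 3: x=-0.018, v=-0.409, θ=-0.007, ω=0.254
apply F[3]=+0.036 → step 4: x=-0.027, v=-0.408, θ=-0.002, ω=0.251
apply F[4]=+0.574 → step 5: x=-0.035, v=-0.392, θ=0.003, ω=0.233
apply F[5]=+0.821 → step 6: x=-0.042, v=-0.369, θ=0.007, ω=0.209
apply F[6]=+0.917 → step 7: x=-0.049, v=-0.344, θ=0.011, ω=0.183
apply F[7]=+0.933 → step 8: x=-0.056, v=-0.319, θ=0.014, ω=0.158
apply F[8]=+0.913 → step 9: x=-0.062, v=-0.295, θ=0.017, ω=0.134
apply F[9]=+0.873 → step 10: x=-0.068, v=-0.273, θ=0.020, ω=0.113
apply F[10]=+0.828 → step 11: x=-0.073, v=-0.252, θ=0.022, ω=0.094
apply F[11]=+0.781 → step 12: x=-0.078, v=-0.232, θ=0.023, ω=0.077
apply F[12]=+0.735 → step 13: x=-0.082, v=-0.214, θ=0.025, ω=0.062
apply F[13]=+0.691 → step 14: x=-0.086, v=-0.197, θ=0.026, ω=0.048
apply F[14]=+0.650 → step 15: x=-0.090, v=-0.182, θ=0.027, ω=0.037
apply F[15]=+0.612 → step 16: x=-0.094, v=-0.167, θ=0.027, ω=0.027
apply F[16]=+0.577 → step 17: x=-0.097, v=-0.154, θ=0.028, ω=0.018
apply F[17]=+0.545 → step 18: x=-0.100, v=-0.142, θ=0.028, ω=0.010
apply F[18]=+0.515 → step 19: x=-0.103, v=-0.130, θ=0.028, ω=0.003
apply F[19]=+0.488 → step 20: x=-0.105, v=-0.120, θ=0.028, ω=-0.002
apply F[20]=+0.462 → step 21: x=-0.107, v=-0.110, θ=0.028, ω=-0.007
apply F[21]=+0.438 → step 22: x=-0.110, v=-0.100, θ=0.028, ω=-0.012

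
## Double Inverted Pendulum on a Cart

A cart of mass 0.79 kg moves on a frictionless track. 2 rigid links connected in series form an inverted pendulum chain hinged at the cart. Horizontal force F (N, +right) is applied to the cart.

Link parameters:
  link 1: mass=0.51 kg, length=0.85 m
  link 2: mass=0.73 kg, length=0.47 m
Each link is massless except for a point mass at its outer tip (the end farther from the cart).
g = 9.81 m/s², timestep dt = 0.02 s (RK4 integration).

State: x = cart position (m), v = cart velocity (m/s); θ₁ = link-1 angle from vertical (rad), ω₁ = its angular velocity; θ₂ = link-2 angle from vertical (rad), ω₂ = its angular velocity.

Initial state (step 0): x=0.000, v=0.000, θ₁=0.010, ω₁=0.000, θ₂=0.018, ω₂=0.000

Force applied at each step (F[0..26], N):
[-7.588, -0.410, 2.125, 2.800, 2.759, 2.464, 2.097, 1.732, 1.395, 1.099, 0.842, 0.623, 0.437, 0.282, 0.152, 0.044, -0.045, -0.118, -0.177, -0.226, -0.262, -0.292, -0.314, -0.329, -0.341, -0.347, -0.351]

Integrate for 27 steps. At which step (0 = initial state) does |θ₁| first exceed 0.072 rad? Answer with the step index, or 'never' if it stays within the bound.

Answer: never

Derivation:
apply F[0]=-7.588 → step 1: x=-0.002, v=-0.195, θ₁=0.012, ω₁=0.230, θ₂=0.018, ω₂=0.007
apply F[1]=-0.410 → step 2: x=-0.006, v=-0.210, θ₁=0.017, ω₁=0.250, θ₂=0.018, ω₂=0.011
apply F[2]=+2.125 → step 3: x=-0.010, v=-0.162, θ₁=0.022, ω₁=0.198, θ₂=0.018, ω₂=0.010
apply F[3]=+2.800 → step 4: x=-0.012, v=-0.099, θ₁=0.025, ω₁=0.130, θ₂=0.019, ω₂=0.005
apply F[4]=+2.759 → step 5: x=-0.014, v=-0.037, θ₁=0.027, ω₁=0.066, θ₂=0.019, ω₂=-0.003
apply F[5]=+2.464 → step 6: x=-0.014, v=0.017, θ₁=0.028, ω₁=0.012, θ₂=0.019, ω₂=-0.011
apply F[6]=+2.097 → step 7: x=-0.013, v=0.062, θ₁=0.027, ω₁=-0.031, θ₂=0.018, ω₂=-0.021
apply F[7]=+1.732 → step 8: x=-0.012, v=0.097, θ₁=0.026, ω₁=-0.064, θ₂=0.018, ω₂=-0.030
apply F[8]=+1.395 → step 9: x=-0.009, v=0.124, θ₁=0.025, ω₁=-0.087, θ₂=0.017, ω₂=-0.038
apply F[9]=+1.099 → step 10: x=-0.007, v=0.145, θ₁=0.023, ω₁=-0.103, θ₂=0.016, ω₂=-0.046
apply F[10]=+0.842 → step 11: x=-0.004, v=0.159, θ₁=0.021, ω₁=-0.113, θ₂=0.015, ω₂=-0.052
apply F[11]=+0.623 → step 12: x=-0.000, v=0.169, θ₁=0.019, ω₁=-0.118, θ₂=0.014, ω₂=-0.057
apply F[12]=+0.437 → step 13: x=0.003, v=0.175, θ₁=0.016, ω₁=-0.120, θ₂=0.013, ω₂=-0.061
apply F[13]=+0.282 → step 14: x=0.007, v=0.177, θ₁=0.014, ω₁=-0.119, θ₂=0.012, ω₂=-0.064
apply F[14]=+0.152 → step 15: x=0.010, v=0.177, θ₁=0.011, ω₁=-0.115, θ₂=0.010, ω₂=-0.066
apply F[15]=+0.044 → step 16: x=0.014, v=0.175, θ₁=0.009, ω₁=-0.110, θ₂=0.009, ω₂=-0.066
apply F[16]=-0.045 → step 17: x=0.017, v=0.172, θ₁=0.007, ω₁=-0.104, θ₂=0.008, ω₂=-0.066
apply F[17]=-0.118 → step 18: x=0.021, v=0.167, θ₁=0.005, ω₁=-0.097, θ₂=0.006, ω₂=-0.065
apply F[18]=-0.177 → step 19: x=0.024, v=0.161, θ₁=0.003, ω₁=-0.090, θ₂=0.005, ω₂=-0.064
apply F[19]=-0.226 → step 20: x=0.027, v=0.155, θ₁=0.001, ω₁=-0.083, θ₂=0.004, ω₂=-0.061
apply F[20]=-0.262 → step 21: x=0.030, v=0.148, θ₁=-0.000, ω₁=-0.075, θ₂=0.003, ω₂=-0.059
apply F[21]=-0.292 → step 22: x=0.033, v=0.141, θ₁=-0.002, ω₁=-0.068, θ₂=0.001, ω₂=-0.056
apply F[22]=-0.314 → step 23: x=0.036, v=0.133, θ₁=-0.003, ω₁=-0.061, θ₂=0.000, ω₂=-0.053
apply F[23]=-0.329 → step 24: x=0.038, v=0.126, θ₁=-0.004, ω₁=-0.054, θ₂=-0.001, ω₂=-0.049
apply F[24]=-0.341 → step 25: x=0.041, v=0.119, θ₁=-0.005, ω₁=-0.048, θ₂=-0.002, ω₂=-0.046
apply F[25]=-0.347 → step 26: x=0.043, v=0.112, θ₁=-0.006, ω₁=-0.042, θ₂=-0.002, ω₂=-0.042
apply F[26]=-0.351 → step 27: x=0.045, v=0.105, θ₁=-0.007, ω₁=-0.037, θ₂=-0.003, ω₂=-0.039
max |θ₁| = 0.028 ≤ 0.072 over all 28 states.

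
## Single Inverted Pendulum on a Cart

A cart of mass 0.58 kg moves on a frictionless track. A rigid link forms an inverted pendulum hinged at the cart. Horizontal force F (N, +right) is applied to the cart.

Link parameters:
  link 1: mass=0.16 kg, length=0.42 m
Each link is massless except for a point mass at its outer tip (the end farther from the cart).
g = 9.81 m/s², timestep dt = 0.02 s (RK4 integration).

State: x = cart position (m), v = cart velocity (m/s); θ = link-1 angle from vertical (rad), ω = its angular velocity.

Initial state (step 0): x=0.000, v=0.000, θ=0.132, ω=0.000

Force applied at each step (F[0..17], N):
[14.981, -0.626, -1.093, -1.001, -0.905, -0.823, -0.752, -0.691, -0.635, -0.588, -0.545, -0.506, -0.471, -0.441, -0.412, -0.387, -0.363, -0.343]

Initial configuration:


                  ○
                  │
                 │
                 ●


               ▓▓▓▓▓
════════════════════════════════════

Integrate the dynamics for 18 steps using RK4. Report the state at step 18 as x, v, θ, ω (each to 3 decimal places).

apply F[0]=+14.981 → step 1: x=0.005, v=0.508, θ=0.121, ω=-1.139
apply F[1]=-0.626 → step 2: x=0.015, v=0.480, θ=0.099, ω=-1.024
apply F[2]=-1.093 → step 3: x=0.024, v=0.438, θ=0.080, ω=-0.882
apply F[3]=-1.001 → step 4: x=0.033, v=0.400, θ=0.064, ω=-0.758
apply F[4]=-0.905 → step 5: x=0.040, v=0.366, θ=0.050, ω=-0.650
apply F[5]=-0.823 → step 6: x=0.047, v=0.335, θ=0.037, ω=-0.557
apply F[6]=-0.752 → step 7: x=0.054, v=0.308, θ=0.027, ω=-0.476
apply F[7]=-0.691 → step 8: x=0.060, v=0.283, θ=0.018, ω=-0.406
apply F[8]=-0.635 → step 9: x=0.065, v=0.260, θ=0.011, ω=-0.345
apply F[9]=-0.588 → step 10: x=0.070, v=0.239, θ=0.004, ω=-0.292
apply F[10]=-0.545 → step 11: x=0.075, v=0.220, θ=-0.001, ω=-0.247
apply F[11]=-0.506 → step 12: x=0.079, v=0.203, θ=-0.005, ω=-0.207
apply F[12]=-0.471 → step 13: x=0.083, v=0.187, θ=-0.009, ω=-0.173
apply F[13]=-0.441 → step 14: x=0.086, v=0.173, θ=-0.012, ω=-0.143
apply F[14]=-0.412 → step 15: x=0.090, v=0.159, θ=-0.015, ω=-0.117
apply F[15]=-0.387 → step 16: x=0.093, v=0.147, θ=-0.017, ω=-0.095
apply F[16]=-0.363 → step 17: x=0.095, v=0.135, θ=-0.019, ω=-0.076
apply F[17]=-0.343 → step 18: x=0.098, v=0.124, θ=-0.020, ω=-0.060

Answer: x=0.098, v=0.124, θ=-0.020, ω=-0.060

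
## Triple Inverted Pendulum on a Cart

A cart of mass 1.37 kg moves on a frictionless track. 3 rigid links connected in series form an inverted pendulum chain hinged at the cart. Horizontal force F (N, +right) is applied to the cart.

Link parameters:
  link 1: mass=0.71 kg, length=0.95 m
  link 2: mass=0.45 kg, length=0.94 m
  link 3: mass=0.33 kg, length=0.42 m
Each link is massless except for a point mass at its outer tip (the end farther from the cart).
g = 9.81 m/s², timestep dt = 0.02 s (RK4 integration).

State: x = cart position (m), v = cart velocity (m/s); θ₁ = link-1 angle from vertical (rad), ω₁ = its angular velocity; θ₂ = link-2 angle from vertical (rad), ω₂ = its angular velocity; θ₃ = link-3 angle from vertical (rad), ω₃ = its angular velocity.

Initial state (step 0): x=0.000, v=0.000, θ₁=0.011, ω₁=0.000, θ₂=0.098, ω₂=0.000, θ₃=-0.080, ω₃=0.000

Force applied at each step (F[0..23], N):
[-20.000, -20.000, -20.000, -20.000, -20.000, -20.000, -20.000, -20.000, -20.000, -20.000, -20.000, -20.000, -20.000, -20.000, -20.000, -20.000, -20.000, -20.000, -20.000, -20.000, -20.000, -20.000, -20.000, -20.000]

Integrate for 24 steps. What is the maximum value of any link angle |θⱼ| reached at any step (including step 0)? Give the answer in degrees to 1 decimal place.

Answer: 88.2°

Derivation:
apply F[0]=-20.000 → step 1: x=-0.003, v=-0.294, θ₁=0.014, ω₁=0.294, θ₂=0.099, ω₂=0.062, θ₃=-0.081, ω₃=-0.136
apply F[1]=-20.000 → step 2: x=-0.012, v=-0.590, θ₁=0.023, ω₁=0.592, θ₂=0.100, ω₂=0.120, θ₃=-0.085, ω₃=-0.271
apply F[2]=-20.000 → step 3: x=-0.027, v=-0.887, θ₁=0.038, ω₁=0.897, θ₂=0.103, ω₂=0.172, θ₃=-0.092, ω₃=-0.404
apply F[3]=-20.000 → step 4: x=-0.047, v=-1.188, θ₁=0.059, ω₁=1.212, θ₂=0.107, ω₂=0.216, θ₃=-0.102, ω₃=-0.531
apply F[4]=-20.000 → step 5: x=-0.074, v=-1.490, θ₁=0.086, ω₁=1.538, θ₂=0.112, ω₂=0.248, θ₃=-0.113, ω₃=-0.647
apply F[5]=-20.000 → step 6: x=-0.107, v=-1.793, θ₁=0.120, ω₁=1.876, θ₂=0.117, ω₂=0.269, θ₃=-0.127, ω₃=-0.744
apply F[6]=-20.000 → step 7: x=-0.146, v=-2.096, θ₁=0.161, ω₁=2.221, θ₂=0.123, ω₂=0.278, θ₃=-0.143, ω₃=-0.812
apply F[7]=-20.000 → step 8: x=-0.191, v=-2.393, θ₁=0.209, ω₁=2.568, θ₂=0.128, ω₂=0.279, θ₃=-0.160, ω₃=-0.839
apply F[8]=-20.000 → step 9: x=-0.241, v=-2.680, θ₁=0.264, ω₁=2.907, θ₂=0.134, ω₂=0.279, θ₃=-0.176, ω₃=-0.813
apply F[9]=-20.000 → step 10: x=-0.298, v=-2.950, θ₁=0.325, ω₁=3.227, θ₂=0.139, ω₂=0.286, θ₃=-0.192, ω₃=-0.728
apply F[10]=-20.000 → step 11: x=-0.359, v=-3.199, θ₁=0.393, ω₁=3.518, θ₂=0.145, ω₂=0.314, θ₃=-0.205, ω₃=-0.581
apply F[11]=-20.000 → step 12: x=-0.426, v=-3.423, θ₁=0.466, ω₁=3.774, θ₂=0.152, ω₂=0.371, θ₃=-0.215, ω₃=-0.379
apply F[12]=-20.000 → step 13: x=-0.496, v=-3.620, θ₁=0.544, ω₁=3.990, θ₂=0.160, ω₂=0.465, θ₃=-0.220, ω₃=-0.132
apply F[13]=-20.000 → step 14: x=-0.570, v=-3.790, θ₁=0.625, ω₁=4.169, θ₂=0.171, ω₂=0.601, θ₃=-0.220, ω₃=0.147
apply F[14]=-20.000 → step 15: x=-0.647, v=-3.934, θ₁=0.710, ω₁=4.314, θ₂=0.185, ω₂=0.779, θ₃=-0.214, ω₃=0.445
apply F[15]=-20.000 → step 16: x=-0.727, v=-4.056, θ₁=0.798, ω₁=4.431, θ₂=0.202, ω₂=0.997, θ₃=-0.202, ω₃=0.754
apply F[16]=-20.000 → step 17: x=-0.810, v=-4.156, θ₁=0.887, ω₁=4.523, θ₂=0.225, ω₂=1.252, θ₃=-0.183, ω₃=1.070
apply F[17]=-20.000 → step 18: x=-0.894, v=-4.236, θ₁=0.978, ω₁=4.596, θ₂=0.253, ω₂=1.540, θ₃=-0.159, ω₃=1.390
apply F[18]=-20.000 → step 19: x=-0.979, v=-4.300, θ₁=1.071, ω₁=4.650, θ₂=0.287, ω₂=1.856, θ₃=-0.128, ω₃=1.717
apply F[19]=-20.000 → step 20: x=-1.065, v=-4.347, θ₁=1.164, ω₁=4.688, θ₂=0.327, ω₂=2.197, θ₃=-0.090, ω₃=2.056
apply F[20]=-20.000 → step 21: x=-1.153, v=-4.380, θ₁=1.258, ω₁=4.708, θ₂=0.375, ω₂=2.558, θ₃=-0.045, ω₃=2.411
apply F[21]=-20.000 → step 22: x=-1.241, v=-4.401, θ₁=1.352, ω₁=4.708, θ₂=0.430, ω₂=2.936, θ₃=0.006, ω₃=2.791
apply F[22]=-20.000 → step 23: x=-1.329, v=-4.411, θ₁=1.446, ω₁=4.687, θ₂=0.492, ω₂=3.325, θ₃=0.066, ω₃=3.204
apply F[23]=-20.000 → step 24: x=-1.417, v=-4.411, θ₁=1.540, ω₁=4.639, θ₂=0.563, ω₂=3.723, θ₃=0.135, ω₃=3.659
Max |angle| over trajectory = 1.540 rad = 88.2°.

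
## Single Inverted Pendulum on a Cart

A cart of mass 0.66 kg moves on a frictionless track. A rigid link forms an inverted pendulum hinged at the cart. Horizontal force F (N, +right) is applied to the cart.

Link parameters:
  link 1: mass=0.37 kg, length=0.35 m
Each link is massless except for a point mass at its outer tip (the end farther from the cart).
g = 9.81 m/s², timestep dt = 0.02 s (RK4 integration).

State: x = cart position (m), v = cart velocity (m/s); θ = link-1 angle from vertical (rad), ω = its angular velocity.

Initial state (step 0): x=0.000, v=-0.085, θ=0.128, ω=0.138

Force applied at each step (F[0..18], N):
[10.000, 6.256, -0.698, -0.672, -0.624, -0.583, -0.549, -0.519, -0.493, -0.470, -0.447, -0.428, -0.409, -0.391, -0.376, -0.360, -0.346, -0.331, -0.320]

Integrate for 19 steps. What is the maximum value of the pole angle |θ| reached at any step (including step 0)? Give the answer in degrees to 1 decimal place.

Answer: 7.3°

Derivation:
apply F[0]=+10.000 → step 1: x=0.001, v=0.202, θ=0.123, ω=-0.604
apply F[1]=+6.256 → step 2: x=0.007, v=0.378, θ=0.107, ω=-1.038
apply F[2]=-0.698 → step 3: x=0.014, v=0.346, θ=0.088, ω=-0.895
apply F[3]=-0.672 → step 4: x=0.021, v=0.318, θ=0.071, ω=-0.769
apply F[4]=-0.624 → step 5: x=0.027, v=0.292, θ=0.057, ω=-0.660
apply F[5]=-0.583 → step 6: x=0.033, v=0.269, θ=0.045, ω=-0.566
apply F[6]=-0.549 → step 7: x=0.038, v=0.248, θ=0.034, ω=-0.484
apply F[7]=-0.519 → step 8: x=0.042, v=0.229, θ=0.025, ω=-0.413
apply F[8]=-0.493 → step 9: x=0.047, v=0.212, θ=0.017, ω=-0.352
apply F[9]=-0.470 → step 10: x=0.051, v=0.196, θ=0.011, ω=-0.299
apply F[10]=-0.447 → step 11: x=0.055, v=0.182, θ=0.005, ω=-0.253
apply F[11]=-0.428 → step 12: x=0.058, v=0.168, θ=0.001, ω=-0.214
apply F[12]=-0.409 → step 13: x=0.061, v=0.156, θ=-0.003, ω=-0.179
apply F[13]=-0.391 → step 14: x=0.064, v=0.145, θ=-0.006, ω=-0.150
apply F[14]=-0.376 → step 15: x=0.067, v=0.134, θ=-0.009, ω=-0.124
apply F[15]=-0.360 → step 16: x=0.070, v=0.124, θ=-0.011, ω=-0.102
apply F[16]=-0.346 → step 17: x=0.072, v=0.115, θ=-0.013, ω=-0.083
apply F[17]=-0.331 → step 18: x=0.074, v=0.107, θ=-0.015, ω=-0.066
apply F[18]=-0.320 → step 19: x=0.077, v=0.099, θ=-0.016, ω=-0.052
Max |angle| over trajectory = 0.128 rad = 7.3°.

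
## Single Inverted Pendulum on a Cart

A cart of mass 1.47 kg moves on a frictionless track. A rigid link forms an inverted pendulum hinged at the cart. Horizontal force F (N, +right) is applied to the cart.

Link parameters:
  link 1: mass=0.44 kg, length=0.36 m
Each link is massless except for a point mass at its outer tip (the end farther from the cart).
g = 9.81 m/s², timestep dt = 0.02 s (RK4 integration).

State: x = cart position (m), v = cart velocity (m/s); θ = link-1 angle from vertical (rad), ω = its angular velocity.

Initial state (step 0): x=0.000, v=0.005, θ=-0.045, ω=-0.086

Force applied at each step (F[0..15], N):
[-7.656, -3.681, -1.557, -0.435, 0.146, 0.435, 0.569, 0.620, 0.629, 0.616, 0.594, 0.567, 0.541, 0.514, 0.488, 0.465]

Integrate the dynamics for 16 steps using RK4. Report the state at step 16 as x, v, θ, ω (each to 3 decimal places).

Answer: x=-0.039, v=-0.081, θ=0.010, ω=0.046

Derivation:
apply F[0]=-7.656 → step 1: x=-0.001, v=-0.096, θ=-0.044, ω=0.171
apply F[1]=-3.681 → step 2: x=-0.003, v=-0.144, θ=-0.040, ω=0.280
apply F[2]=-1.557 → step 3: x=-0.006, v=-0.163, θ=-0.034, ω=0.313
apply F[3]=-0.435 → step 4: x=-0.010, v=-0.167, θ=-0.028, ω=0.308
apply F[4]=+0.146 → step 5: x=-0.013, v=-0.164, θ=-0.022, ω=0.285
apply F[5]=+0.435 → step 6: x=-0.016, v=-0.157, θ=-0.016, ω=0.255
apply F[6]=+0.569 → step 7: x=-0.019, v=-0.148, θ=-0.011, ω=0.224
apply F[7]=+0.620 → step 8: x=-0.022, v=-0.139, θ=-0.007, ω=0.194
apply F[8]=+0.629 → step 9: x=-0.025, v=-0.130, θ=-0.004, ω=0.166
apply F[9]=+0.616 → step 10: x=-0.027, v=-0.122, θ=-0.001, ω=0.142
apply F[10]=+0.594 → step 11: x=-0.030, v=-0.114, θ=0.002, ω=0.120
apply F[11]=+0.567 → step 12: x=-0.032, v=-0.106, θ=0.004, ω=0.100
apply F[12]=+0.541 → step 13: x=-0.034, v=-0.099, θ=0.006, ω=0.084
apply F[13]=+0.514 → step 14: x=-0.036, v=-0.093, θ=0.008, ω=0.069
apply F[14]=+0.488 → step 15: x=-0.038, v=-0.086, θ=0.009, ω=0.057
apply F[15]=+0.465 → step 16: x=-0.039, v=-0.081, θ=0.010, ω=0.046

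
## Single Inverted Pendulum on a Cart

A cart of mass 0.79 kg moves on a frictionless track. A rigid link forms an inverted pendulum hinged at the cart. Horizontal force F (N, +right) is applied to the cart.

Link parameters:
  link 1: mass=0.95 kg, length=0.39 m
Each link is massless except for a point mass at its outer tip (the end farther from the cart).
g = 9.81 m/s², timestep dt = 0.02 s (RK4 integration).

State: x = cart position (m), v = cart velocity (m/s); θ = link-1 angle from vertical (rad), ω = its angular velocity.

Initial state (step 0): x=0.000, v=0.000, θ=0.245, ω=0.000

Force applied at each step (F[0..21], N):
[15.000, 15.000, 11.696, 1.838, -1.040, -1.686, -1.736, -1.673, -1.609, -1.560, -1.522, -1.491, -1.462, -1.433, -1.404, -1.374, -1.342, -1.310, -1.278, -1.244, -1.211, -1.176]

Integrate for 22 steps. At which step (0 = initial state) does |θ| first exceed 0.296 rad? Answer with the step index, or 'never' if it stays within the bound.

Answer: never

Derivation:
apply F[0]=+15.000 → step 1: x=0.003, v=0.304, θ=0.239, ω=-0.635
apply F[1]=+15.000 → step 2: x=0.012, v=0.614, θ=0.219, ω=-1.294
apply F[2]=+11.696 → step 3: x=0.027, v=0.855, θ=0.189, ω=-1.799
apply F[3]=+1.838 → step 4: x=0.044, v=0.867, θ=0.153, ω=-1.742
apply F[4]=-1.040 → step 5: x=0.061, v=0.814, θ=0.120, ω=-1.538
apply F[5]=-1.686 → step 6: x=0.076, v=0.749, θ=0.092, ω=-1.320
apply F[6]=-1.736 → step 7: x=0.091, v=0.688, θ=0.068, ω=-1.124
apply F[7]=-1.673 → step 8: x=0.104, v=0.633, θ=0.047, ω=-0.955
apply F[8]=-1.609 → step 9: x=0.116, v=0.584, θ=0.029, ω=-0.810
apply F[9]=-1.560 → step 10: x=0.127, v=0.539, θ=0.014, ω=-0.685
apply F[10]=-1.522 → step 11: x=0.138, v=0.499, θ=0.002, ω=-0.578
apply F[11]=-1.491 → step 12: x=0.147, v=0.462, θ=-0.009, ω=-0.486
apply F[12]=-1.462 → step 13: x=0.156, v=0.428, θ=-0.018, ω=-0.406
apply F[13]=-1.433 → step 14: x=0.165, v=0.397, θ=-0.025, ω=-0.337
apply F[14]=-1.404 → step 15: x=0.172, v=0.368, θ=-0.031, ω=-0.277
apply F[15]=-1.374 → step 16: x=0.179, v=0.342, θ=-0.036, ω=-0.226
apply F[16]=-1.342 → step 17: x=0.186, v=0.317, θ=-0.041, ω=-0.181
apply F[17]=-1.310 → step 18: x=0.192, v=0.294, θ=-0.044, ω=-0.143
apply F[18]=-1.278 → step 19: x=0.198, v=0.272, θ=-0.046, ω=-0.110
apply F[19]=-1.244 → step 20: x=0.203, v=0.252, θ=-0.048, ω=-0.082
apply F[20]=-1.211 → step 21: x=0.208, v=0.233, θ=-0.050, ω=-0.058
apply F[21]=-1.176 → step 22: x=0.212, v=0.215, θ=-0.051, ω=-0.037
max |θ| = 0.245 ≤ 0.296 over all 23 states.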